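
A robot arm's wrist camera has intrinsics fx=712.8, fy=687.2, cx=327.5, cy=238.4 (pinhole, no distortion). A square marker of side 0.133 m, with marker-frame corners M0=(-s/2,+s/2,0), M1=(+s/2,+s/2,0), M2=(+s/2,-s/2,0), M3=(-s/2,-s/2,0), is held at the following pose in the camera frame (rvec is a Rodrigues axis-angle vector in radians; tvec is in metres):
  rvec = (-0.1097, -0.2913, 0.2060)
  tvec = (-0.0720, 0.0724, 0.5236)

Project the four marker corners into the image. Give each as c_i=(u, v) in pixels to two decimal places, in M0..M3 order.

c0=(116.89, 408.26) c1=(298.04, 433.90) c2=(330.93, 266.00) c3=(158.51, 229.39)

Intrinsics K: fx=712.8, fy=687.2, cx=327.5, cy=238.4
Marker side s = 0.133 m; corners in marker frame (Z=0):
  M0 = (-0.0665, +0.0665, 0)
  M1 = (+0.0665, +0.0665, 0)
  M2 = (+0.0665, -0.0665, 0)
  M3 = (-0.0665, -0.0665, 0)
rvec = (-0.1097, -0.2913, 0.2060), |rvec| = θ = 0.37326 rad = 21.386°
Rodrigues: sinθ=0.36466, 1−cosθ=0.06886; R = I + sinθ·[k]× + (1−cosθ)·[k]×²:
    [+0.93709 -0.18546 -0.29575]
    [+0.21704 +0.97308 +0.07751]
    [+0.27341 -0.13683 +0.95211]
t = (-0.0720, 0.0724, 0.5236) m
M0: Pc = R·M0+t = (-0.14665, +0.12268, +0.49632); u = 712.8·(-0.14665)/0.49632 + 327.5 = 116.8862, v = 687.2·(+0.12268)/0.49632 + 238.4 = 408.2570
M1: Pc = R·M1+t = (-0.02202, +0.15154, +0.53268); u = 712.8·(-0.02202)/0.53268 + 327.5 = 298.0392, v = 687.2·(+0.15154)/0.53268 + 238.4 = 433.9017
M2: Pc = R·M2+t = (+0.00265, +0.02212, +0.55088); u = 712.8·(+0.00265)/0.55088 + 327.5 = 330.9280, v = 687.2·(+0.02212)/0.55088 + 238.4 = 265.9982
M3: Pc = R·M3+t = (-0.12198, -0.00674, +0.51452); u = 712.8·(-0.12198)/0.51452 + 327.5 = 158.5067, v = 687.2·(-0.00674)/0.51452 + 238.4 = 229.3937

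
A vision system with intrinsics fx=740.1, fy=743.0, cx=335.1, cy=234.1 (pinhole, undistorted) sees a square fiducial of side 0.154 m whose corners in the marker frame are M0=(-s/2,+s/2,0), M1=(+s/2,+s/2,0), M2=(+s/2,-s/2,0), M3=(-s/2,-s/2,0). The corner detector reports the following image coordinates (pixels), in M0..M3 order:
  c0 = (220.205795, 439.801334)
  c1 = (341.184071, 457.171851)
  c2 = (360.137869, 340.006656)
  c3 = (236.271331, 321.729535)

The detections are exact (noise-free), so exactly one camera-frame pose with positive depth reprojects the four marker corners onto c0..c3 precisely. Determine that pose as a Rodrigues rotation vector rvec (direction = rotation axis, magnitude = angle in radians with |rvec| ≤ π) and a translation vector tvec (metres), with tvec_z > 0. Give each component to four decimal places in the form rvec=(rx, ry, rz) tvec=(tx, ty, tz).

Intrinsics K: fx=740.1, fy=743.0, cx=335.1, cy=234.1
Marker side s = 0.154 m; corners in marker frame (Z=0):
  M0 = (-0.0770, +0.0770, 0)
  M1 = (+0.0770, +0.0770, 0)
  M2 = (+0.0770, -0.0770, 0)
  M3 = (-0.0770, -0.0770, 0)
Detected image corners:
  c0 = (220.205795, 439.801334) px
  c1 = (341.184071, 457.171851) px
  c2 = (360.137869, 340.006656) px
  c3 = (236.271331, 321.729535) px
Planar DLT: solve 8×8 A·h = b for H (H[2,2]=1):
  H  [+802.44036 -68.28736 +289.46776]
  H  [+125.93919 +824.91254 +390.40611]
  H  [+0.02627 +0.15696 +1.00000]
B = K⁻¹H; ‖b₁‖=1.084710, ‖b₂‖=1.084710; λ = 2/(‖b₁‖+‖b₂‖) = 0.921906, sign → tz>0 ⇒ λ=+0.921906
r₁ = λ·B[:,0] = (+0.98860,+0.14863,+0.02422); r₂ = λ·B[:,1] = (-0.15058,+0.97795,+0.14470)
r₃ = r₁×r₂ = (-0.00217,-0.14669,+0.98918); SVD([r₁ r₂ r₃]) → R = UVᵀ:
  R  [+0.98860 -0.15058 -0.00217]
  R  [+0.14863 +0.97795 -0.14669]
  R  [+0.02422 +0.14470 +0.98918]
t = (-0.05684, +0.19394, +0.92191) m
tr R = 2.955726; θ = arccos((tr R − 1)/2) = 0.210803 rad = 12.078°
axis k = ((R−Rᵀ)₃₂, (R−Rᵀ)₁₃, (R−Rᵀ)₂₁) / (2 sinθ) = (+0.696295, -0.063061, +0.714980)
rvec = θ·k = (+0.146781, -0.013293, +0.150720)

rvec=(0.1468, -0.0133, 0.1507) tvec=(-0.0568, 0.1939, 0.9219)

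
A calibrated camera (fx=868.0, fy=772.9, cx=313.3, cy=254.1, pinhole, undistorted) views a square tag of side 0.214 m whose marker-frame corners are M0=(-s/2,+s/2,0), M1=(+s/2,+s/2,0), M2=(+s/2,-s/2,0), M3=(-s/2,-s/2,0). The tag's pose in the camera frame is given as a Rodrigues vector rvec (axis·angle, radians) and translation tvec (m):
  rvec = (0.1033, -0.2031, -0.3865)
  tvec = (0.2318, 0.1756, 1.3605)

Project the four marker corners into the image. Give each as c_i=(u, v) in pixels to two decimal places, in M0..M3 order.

Intrinsics K: fx=868.0, fy=772.9, cx=313.3, cy=254.1
Marker side s = 0.214 m; corners in marker frame (Z=0):
  M0 = (-0.1070, +0.1070, 0)
  M1 = (+0.1070, +0.1070, 0)
  M2 = (+0.1070, -0.1070, 0)
  M3 = (-0.1070, -0.1070, 0)
rvec = (0.1033, -0.2031, -0.3865), |rvec| = θ = 0.44867 rad = 25.707°
Rodrigues: sinθ=0.43377, 1−cosθ=0.09897; R = I + sinθ·[k]× + (1−cosθ)·[k]×²:
    [+0.90627 +0.36335 -0.21598]
    [-0.38398 +0.92131 -0.06127]
    [+0.17672 +0.13846 +0.97447]
t = (0.2318, 0.1756, 1.3605) m
M0: Pc = R·M0+t = (+0.17371, +0.31527, +1.35641); u = 868.0·(+0.17371)/1.35641 + 313.3 = 424.4597, v = 772.9·(+0.31527)/1.35641 + 254.1 = 433.7429
M1: Pc = R·M1+t = (+0.36765, +0.23309, +1.39423); u = 868.0·(+0.36765)/1.39423 + 313.3 = 542.1867, v = 772.9·(+0.23309)/1.39423 + 254.1 = 383.3177
M2: Pc = R·M2+t = (+0.28989, +0.03593, +1.36459); u = 868.0·(+0.28989)/1.36459 + 313.3 = 497.6971, v = 772.9·(+0.03593)/1.36459 + 254.1 = 274.4532
M3: Pc = R·M3+t = (+0.09595, +0.11811, +1.32677); u = 868.0·(+0.09595)/1.32677 + 313.3 = 376.0727, v = 772.9·(+0.11811)/1.32677 + 254.1 = 322.9014

c0=(424.46, 433.74) c1=(542.19, 383.32) c2=(497.70, 274.45) c3=(376.07, 322.90)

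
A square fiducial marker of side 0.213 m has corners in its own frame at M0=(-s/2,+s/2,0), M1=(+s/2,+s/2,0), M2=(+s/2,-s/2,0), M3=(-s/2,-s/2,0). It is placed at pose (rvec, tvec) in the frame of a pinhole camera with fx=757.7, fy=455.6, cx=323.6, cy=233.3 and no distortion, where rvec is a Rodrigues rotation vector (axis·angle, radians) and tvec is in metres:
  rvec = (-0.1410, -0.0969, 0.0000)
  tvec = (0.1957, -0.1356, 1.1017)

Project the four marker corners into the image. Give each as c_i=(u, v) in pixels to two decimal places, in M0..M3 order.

c0=(387.25, 220.23) c1=(532.48, 221.08) c2=(525.97, 136.14) c3=(384.53, 133.74)

Intrinsics K: fx=757.7, fy=455.6, cx=323.6, cy=233.3
Marker side s = 0.213 m; corners in marker frame (Z=0):
  M0 = (-0.1065, +0.1065, 0)
  M1 = (+0.1065, +0.1065, 0)
  M2 = (+0.1065, -0.1065, 0)
  M3 = (-0.1065, -0.1065, 0)
rvec = (-0.1410, -0.0969, 0.0000), |rvec| = θ = 0.17109 rad = 9.803°
Rodrigues: sinθ=0.17025, 1−cosθ=0.01460; R = I + sinθ·[k]× + (1−cosθ)·[k]×²:
    [+0.99532 +0.00681 -0.09643]
    [+0.00681 +0.99008 +0.14031]
    [+0.09643 -0.14031 +0.98540]
t = (0.1957, -0.1356, 1.1017) m
M0: Pc = R·M0+t = (+0.09042, -0.03088, +1.07649); u = 757.7·(+0.09042)/1.07649 + 323.6 = 387.2465, v = 455.6·(-0.03088)/1.07649 + 233.3 = 220.2299
M1: Pc = R·M1+t = (+0.30243, -0.02943, +1.09703); u = 757.7·(+0.30243)/1.09703 + 323.6 = 532.4819, v = 455.6·(-0.02943)/1.09703 + 233.3 = 221.0775
M2: Pc = R·M2+t = (+0.30098, -0.24032, +1.12691); u = 757.7·(+0.30098)/1.12691 + 323.6 = 525.9662, v = 455.6·(-0.24032)/1.12691 + 233.3 = 136.1417
M3: Pc = R·M3+t = (+0.08897, -0.24177, +1.10637); u = 757.7·(+0.08897)/1.10637 + 323.6 = 384.5332, v = 455.6·(-0.24177)/1.10637 + 233.3 = 133.7403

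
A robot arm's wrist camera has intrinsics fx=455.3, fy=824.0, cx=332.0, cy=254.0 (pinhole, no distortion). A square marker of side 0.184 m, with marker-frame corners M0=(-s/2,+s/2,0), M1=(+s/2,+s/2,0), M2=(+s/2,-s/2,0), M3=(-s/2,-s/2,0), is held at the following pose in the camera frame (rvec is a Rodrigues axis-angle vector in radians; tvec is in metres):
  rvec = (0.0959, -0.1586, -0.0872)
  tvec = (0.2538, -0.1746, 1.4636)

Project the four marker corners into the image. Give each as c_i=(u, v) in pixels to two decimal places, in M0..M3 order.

Intrinsics K: fx=455.3, fy=824.0, cx=332.0, cy=254.0
Marker side s = 0.184 m; corners in marker frame (Z=0):
  M0 = (-0.0920, +0.0920, 0)
  M1 = (+0.0920, +0.0920, 0)
  M2 = (+0.0920, -0.0920, 0)
  M3 = (-0.0920, -0.0920, 0)
rvec = (0.0959, -0.1586, -0.0872), |rvec| = θ = 0.20483 rad = 11.736°
Rodrigues: sinθ=0.20340, 1−cosθ=0.02090; R = I + sinθ·[k]× + (1−cosθ)·[k]×²:
    [+0.98368 +0.07901 -0.16166]
    [-0.09417 +0.99163 -0.08834]
    [+0.15333 +0.10212 +0.98288]
t = (0.2538, -0.1746, 1.4636) m
M0: Pc = R·M0+t = (+0.17057, -0.07471, +1.45889); u = 455.3·(+0.17057)/1.45889 + 332.0 = 385.2329, v = 824.0·(-0.07471)/1.45889 + 254.0 = 211.8048
M1: Pc = R·M1+t = (+0.35157, -0.09203, +1.48710); u = 455.3·(+0.35157)/1.48710 + 332.0 = 439.6381, v = 824.0·(-0.09203)/1.48710 + 254.0 = 203.0043
M2: Pc = R·M2+t = (+0.33703, -0.27449, +1.46831); u = 455.3·(+0.33703)/1.46831 + 332.0 = 436.5074, v = 824.0·(-0.27449)/1.46831 + 254.0 = 99.9573
M3: Pc = R·M3+t = (+0.15603, -0.25717, +1.44010); u = 455.3·(+0.15603)/1.44010 + 332.0 = 381.3310, v = 824.0·(-0.25717)/1.44010 + 254.0 = 106.8539

c0=(385.23, 211.80) c1=(439.64, 203.00) c2=(436.51, 99.96) c3=(381.33, 106.85)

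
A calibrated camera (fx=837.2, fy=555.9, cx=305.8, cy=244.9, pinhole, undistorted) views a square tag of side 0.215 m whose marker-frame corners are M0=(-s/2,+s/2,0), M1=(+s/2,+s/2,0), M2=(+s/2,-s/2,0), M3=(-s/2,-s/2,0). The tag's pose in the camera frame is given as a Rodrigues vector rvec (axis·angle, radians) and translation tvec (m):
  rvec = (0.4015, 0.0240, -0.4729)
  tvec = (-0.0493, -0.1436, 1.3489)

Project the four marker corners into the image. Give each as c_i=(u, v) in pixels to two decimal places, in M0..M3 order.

Intrinsics K: fx=837.2, fy=555.9, cx=305.8, cy=244.9
Marker side s = 0.215 m; corners in marker frame (Z=0):
  M0 = (-0.1075, +0.1075, 0)
  M1 = (+0.1075, +0.1075, 0)
  M2 = (+0.1075, -0.1075, 0)
  M3 = (-0.1075, -0.1075, 0)
rvec = (0.4015, 0.0240, -0.4729), |rvec| = θ = 0.62082 rad = 35.570°
Rodrigues: sinθ=0.58170, 1−cosθ=0.18660; R = I + sinθ·[k]× + (1−cosθ)·[k]×²:
    [+0.89145 +0.44777 -0.06944]
    [-0.43844 +0.81368 -0.38170]
    [-0.11441 +0.37071 +0.92168]
t = (-0.0493, -0.1436, 1.3489) m
M0: Pc = R·M0+t = (-0.09700, -0.00900, +1.40105); u = 837.2·(-0.09700)/1.40105 + 305.8 = 247.8400, v = 555.9·(-0.00900)/1.40105 + 244.9 = 241.3302
M1: Pc = R·M1+t = (+0.09467, -0.10326, +1.37645); u = 837.2·(+0.09467)/1.37645 + 305.8 = 363.3787, v = 555.9·(-0.10326)/1.37645 + 244.9 = 203.1965
M2: Pc = R·M2+t = (-0.00160, -0.27820, +1.29675); u = 837.2·(-0.00160)/1.29675 + 305.8 = 304.7643, v = 555.9·(-0.27820)/1.29675 + 244.9 = 125.6379
M3: Pc = R·M3+t = (-0.19327, -0.18394, +1.32135); u = 837.2·(-0.19327)/1.32135 + 305.8 = 183.3476, v = 555.9·(-0.18394)/1.32135 + 244.9 = 167.5157

c0=(247.84, 241.33) c1=(363.38, 203.20) c2=(304.76, 125.64) c3=(183.35, 167.52)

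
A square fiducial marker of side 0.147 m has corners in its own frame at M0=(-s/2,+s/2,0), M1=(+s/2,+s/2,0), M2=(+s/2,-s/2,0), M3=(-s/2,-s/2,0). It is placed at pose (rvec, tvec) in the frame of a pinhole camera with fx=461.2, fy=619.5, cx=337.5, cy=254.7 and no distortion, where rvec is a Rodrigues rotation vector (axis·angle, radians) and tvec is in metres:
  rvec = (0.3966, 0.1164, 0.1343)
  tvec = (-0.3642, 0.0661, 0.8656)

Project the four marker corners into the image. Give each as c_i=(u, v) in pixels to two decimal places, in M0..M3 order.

c0=(109.94, 338.62) c1=(181.83, 355.50) c2=(179.80, 262.29) c3=(103.02, 245.67)

Intrinsics K: fx=461.2, fy=619.5, cx=337.5, cy=254.7
Marker side s = 0.147 m; corners in marker frame (Z=0):
  M0 = (-0.0735, +0.0735, 0)
  M1 = (+0.0735, +0.0735, 0)
  M2 = (+0.0735, -0.0735, 0)
  M3 = (-0.0735, -0.0735, 0)
rvec = (0.3966, 0.1164, 0.1343), |rvec| = θ = 0.43460 rad = 24.901°
Rodrigues: sinθ=0.42105, 1−cosθ=0.09296; R = I + sinθ·[k]× + (1−cosθ)·[k]×²:
    [+0.98445 -0.10739 +0.13899]
    [+0.15283 +0.91371 -0.37654]
    [-0.08656 +0.39193 +0.91592]
t = (-0.3642, 0.0661, 0.8656) m
M0: Pc = R·M0+t = (-0.44445, +0.12202, +0.90077); u = 461.2·(-0.44445)/0.90077 + 337.5 = 109.9380, v = 619.5·(+0.12202)/0.90077 + 254.7 = 338.6217
M1: Pc = R·M1+t = (-0.29974, +0.14449, +0.88804); u = 461.2·(-0.29974)/0.88804 + 337.5 = 181.8342, v = 619.5·(+0.14449)/0.88804 + 254.7 = 355.4967
M2: Pc = R·M2+t = (-0.28395, +0.01018, +0.83043); u = 461.2·(-0.28395)/0.83043 + 337.5 = 179.8019, v = 619.5·(+0.01018)/0.83043 + 254.7 = 262.2911
M3: Pc = R·M3+t = (-0.42866, -0.01229, +0.84316); u = 461.2·(-0.42866)/0.84316 + 337.5 = 103.0237, v = 619.5·(-0.01229)/0.84316 + 254.7 = 245.6695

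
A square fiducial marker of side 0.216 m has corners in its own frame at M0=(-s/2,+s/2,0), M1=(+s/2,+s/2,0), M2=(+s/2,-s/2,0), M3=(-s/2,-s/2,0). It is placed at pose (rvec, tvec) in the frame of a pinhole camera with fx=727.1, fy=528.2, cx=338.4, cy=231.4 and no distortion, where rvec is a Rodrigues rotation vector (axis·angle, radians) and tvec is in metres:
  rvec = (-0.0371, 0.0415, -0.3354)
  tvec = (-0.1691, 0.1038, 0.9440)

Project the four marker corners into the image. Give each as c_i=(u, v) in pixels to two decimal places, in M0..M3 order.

Intrinsics K: fx=727.1, fy=528.2, cx=338.4, cy=231.4
Marker side s = 0.216 m; corners in marker frame (Z=0):
  M0 = (-0.1080, +0.1080, 0)
  M1 = (+0.1080, +0.1080, 0)
  M2 = (+0.1080, -0.1080, 0)
  M3 = (-0.1080, -0.1080, 0)
rvec = (-0.0371, 0.0415, -0.3354), |rvec| = θ = 0.33999 rad = 19.480°
Rodrigues: sinθ=0.33348, 1−cosθ=0.05724; R = I + sinθ·[k]× + (1−cosθ)·[k]×²:
    [+0.94344 +0.32821 +0.04687]
    [-0.32974 +0.94361 +0.02950]
    [-0.03454 -0.04328 +0.99847]
t = (-0.1691, 0.1038, 0.9440) m
M0: Pc = R·M0+t = (-0.23554, +0.24132, +0.94306); u = 727.1·(-0.23554)/0.94306 + 338.4 = 156.7943, v = 528.2·(+0.24132)/0.94306 + 231.4 = 366.5628
M1: Pc = R·M1+t = (-0.03176, +0.17010, +0.93559); u = 727.1·(-0.03176)/0.93559 + 338.4 = 313.7165, v = 528.2·(+0.17010)/0.93559 + 231.4 = 327.4308
M2: Pc = R·M2+t = (-0.10266, -0.03372, +0.94494); u = 727.1·(-0.10266)/0.94494 + 338.4 = 259.4103, v = 528.2·(-0.03372)/0.94494 + 231.4 = 212.5504
M3: Pc = R·M3+t = (-0.30644, +0.03750, +0.95241); u = 727.1·(-0.30644)/0.95241 + 338.4 = 104.4539, v = 528.2·(+0.03750)/0.95241 + 231.4 = 252.1983

c0=(156.79, 366.56) c1=(313.72, 327.43) c2=(259.41, 212.55) c3=(104.45, 252.20)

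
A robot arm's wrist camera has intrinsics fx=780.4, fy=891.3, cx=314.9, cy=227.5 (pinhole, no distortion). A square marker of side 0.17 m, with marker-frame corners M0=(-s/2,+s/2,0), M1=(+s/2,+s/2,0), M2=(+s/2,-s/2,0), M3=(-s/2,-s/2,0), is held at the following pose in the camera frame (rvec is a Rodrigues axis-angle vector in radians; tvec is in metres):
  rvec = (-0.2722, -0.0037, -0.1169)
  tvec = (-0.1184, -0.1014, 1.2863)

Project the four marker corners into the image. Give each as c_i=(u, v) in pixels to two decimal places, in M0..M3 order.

c0=(195.55, 220.19) c1=(300.01, 206.47) c2=(288.82, 96.64) c3=(187.97, 109.60)

Intrinsics K: fx=780.4, fy=891.3, cx=314.9, cy=227.5
Marker side s = 0.17 m; corners in marker frame (Z=0):
  M0 = (-0.0850, +0.0850, 0)
  M1 = (+0.0850, +0.0850, 0)
  M2 = (+0.0850, -0.0850, 0)
  M3 = (-0.0850, -0.0850, 0)
rvec = (-0.2722, -0.0037, -0.1169), |rvec| = θ = 0.29626 rad = 16.975°
Rodrigues: sinθ=0.29195, 1−cosθ=0.04357; R = I + sinθ·[k]× + (1−cosθ)·[k]×²:
    [+0.99321 +0.11570 +0.01215]
    [-0.11470 +0.95644 +0.26845]
    [+0.01944 -0.26802 +0.96322]
t = (-0.1184, -0.1014, 1.2863) m
M0: Pc = R·M0+t = (-0.19299, -0.01035, +1.26187); u = 780.4·(-0.19299)/1.26187 + 314.9 = 195.5463, v = 891.3·(-0.01035)/1.26187 + 227.5 = 220.1871
M1: Pc = R·M1+t = (-0.02414, -0.02985, +1.26517); u = 780.4·(-0.02414)/1.26517 + 314.9 = 300.0079, v = 891.3·(-0.02985)/1.26517 + 227.5 = 206.4697
M2: Pc = R·M2+t = (-0.04381, -0.19245, +1.31073); u = 780.4·(-0.04381)/1.31073 + 314.9 = 288.8151, v = 891.3·(-0.19245)/1.31073 + 227.5 = 96.6361
M3: Pc = R·M3+t = (-0.21266, -0.17295, +1.30743); u = 780.4·(-0.21266)/1.30743 + 314.9 = 187.9657, v = 891.3·(-0.17295)/1.30743 + 227.5 = 109.5979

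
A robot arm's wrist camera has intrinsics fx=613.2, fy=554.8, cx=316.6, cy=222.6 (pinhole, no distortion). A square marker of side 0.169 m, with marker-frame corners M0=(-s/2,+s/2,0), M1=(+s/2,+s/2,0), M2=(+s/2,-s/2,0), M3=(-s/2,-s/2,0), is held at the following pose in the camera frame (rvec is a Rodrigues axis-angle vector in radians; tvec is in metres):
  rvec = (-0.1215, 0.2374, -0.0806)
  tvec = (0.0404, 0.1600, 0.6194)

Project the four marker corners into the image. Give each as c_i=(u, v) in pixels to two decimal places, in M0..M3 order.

Intrinsics K: fx=613.2, fy=554.8, cx=316.6, cy=222.6
Marker side s = 0.169 m; corners in marker frame (Z=0):
  M0 = (-0.0845, +0.0845, 0)
  M1 = (+0.0845, +0.0845, 0)
  M2 = (+0.0845, -0.0845, 0)
  M3 = (-0.0845, -0.0845, 0)
rvec = (-0.1215, 0.2374, -0.0806), |rvec| = θ = 0.27860 rad = 15.963°
Rodrigues: sinθ=0.27501, 1−cosθ=0.03856; R = I + sinθ·[k]× + (1−cosθ)·[k]×²:
    [+0.96878 +0.06523 +0.23921]
    [-0.09389 +0.98944 +0.11043]
    [-0.22948 -0.12944 +0.96467]
t = (0.0404, 0.1600, 0.6194) m
M0: Pc = R·M0+t = (-0.03595, +0.25154, +0.62785); u = 613.2·(-0.03595)/0.62785 + 316.6 = 281.4896, v = 554.8·(+0.25154)/0.62785 + 222.6 = 444.8736
M1: Pc = R·M1+t = (+0.12777, +0.23567, +0.58907); u = 613.2·(+0.12777)/0.58907 + 316.6 = 449.6073, v = 554.8·(+0.23567)/0.58907 + 222.6 = 444.5626
M2: Pc = R·M2+t = (+0.11675, +0.06846, +0.61095); u = 613.2·(+0.11675)/0.61095 + 316.6 = 433.7799, v = 554.8·(+0.06846)/0.61095 + 222.6 = 284.7672
M3: Pc = R·M3+t = (-0.04697, +0.08433, +0.64973); u = 613.2·(-0.04697)/0.64973 + 316.6 = 272.2673, v = 554.8·(+0.08433)/0.64973 + 222.6 = 294.6057

c0=(281.49, 444.87) c1=(449.61, 444.56) c2=(433.78, 284.77) c3=(272.27, 294.61)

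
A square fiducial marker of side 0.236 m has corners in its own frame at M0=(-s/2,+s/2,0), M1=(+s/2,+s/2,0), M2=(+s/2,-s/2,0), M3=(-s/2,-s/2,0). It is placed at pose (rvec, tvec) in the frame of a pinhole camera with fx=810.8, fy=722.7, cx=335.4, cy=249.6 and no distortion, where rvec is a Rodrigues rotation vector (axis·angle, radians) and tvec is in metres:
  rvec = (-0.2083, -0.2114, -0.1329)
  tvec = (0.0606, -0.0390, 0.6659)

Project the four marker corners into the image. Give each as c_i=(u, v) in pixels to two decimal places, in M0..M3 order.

c0=(288.41, 352.94) c1=(569.05, 317.17) c2=(513.52, 81.44) c3=(247.58, 96.18)

Intrinsics K: fx=810.8, fy=722.7, cx=335.4, cy=249.6
Marker side s = 0.236 m; corners in marker frame (Z=0):
  M0 = (-0.1180, +0.1180, 0)
  M1 = (+0.1180, +0.1180, 0)
  M2 = (+0.1180, -0.1180, 0)
  M3 = (-0.1180, -0.1180, 0)
rvec = (-0.2083, -0.2114, -0.1329), |rvec| = θ = 0.32518 rad = 18.631°
Rodrigues: sinθ=0.31948, 1−cosθ=0.05241; R = I + sinθ·[k]× + (1−cosθ)·[k]×²:
    [+0.96910 +0.15239 -0.19397]
    [-0.10875 +0.96974 +0.21857]
    [+0.22141 -0.19072 +0.95635]
t = (0.0606, -0.0390, 0.6659) m
M0: Pc = R·M0+t = (-0.03577, +0.08826, +0.61727); u = 810.8·(-0.03577)/0.61727 + 335.4 = 288.4137, v = 722.7·(+0.08826)/0.61727 + 249.6 = 352.9372
M1: Pc = R·M1+t = (+0.19294, +0.06260, +0.66952); u = 810.8·(+0.19294)/0.66952 + 335.4 = 569.0483, v = 722.7·(+0.06260)/0.66952 + 249.6 = 317.1695
M2: Pc = R·M2+t = (+0.15697, -0.16626, +0.71453); u = 810.8·(+0.15697)/0.71453 + 335.4 = 513.5194, v = 722.7·(-0.16626)/0.71453 + 249.6 = 81.4378
M3: Pc = R·M3+t = (-0.07174, -0.14060, +0.66228); u = 810.8·(-0.07174)/0.66228 + 335.4 = 247.5766, v = 722.7·(-0.14060)/0.66228 + 249.6 = 96.1754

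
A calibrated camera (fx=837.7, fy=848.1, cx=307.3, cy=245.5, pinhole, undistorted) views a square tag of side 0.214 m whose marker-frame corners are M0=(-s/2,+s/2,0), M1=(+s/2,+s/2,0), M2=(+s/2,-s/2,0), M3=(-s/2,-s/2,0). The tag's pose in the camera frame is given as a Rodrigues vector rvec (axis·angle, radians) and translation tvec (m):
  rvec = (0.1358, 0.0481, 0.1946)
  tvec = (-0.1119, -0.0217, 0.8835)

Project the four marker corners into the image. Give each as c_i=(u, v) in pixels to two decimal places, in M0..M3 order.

Intrinsics K: fx=837.7, fy=848.1, cx=307.3, cy=245.5
Marker side s = 0.214 m; corners in marker frame (Z=0):
  M0 = (-0.1070, +0.1070, 0)
  M1 = (+0.1070, +0.1070, 0)
  M2 = (+0.1070, -0.1070, 0)
  M3 = (-0.1070, -0.1070, 0)
rvec = (0.1358, 0.0481, 0.1946), |rvec| = θ = 0.24212 rad = 13.873°
Rodrigues: sinθ=0.23977, 1−cosθ=0.02917; R = I + sinθ·[k]× + (1−cosθ)·[k]×²:
    [+0.98001 -0.18945 +0.06078]
    [+0.19595 +0.97198 -0.12982]
    [-0.03448 +0.13913 +0.98967]
t = (-0.1119, -0.0217, 0.8835) m
M0: Pc = R·M0+t = (-0.23703, +0.06133, +0.90208); u = 837.7·(-0.23703)/0.90208 + 307.3 = 87.1836, v = 848.1·(+0.06133)/0.90208 + 245.5 = 303.1649
M1: Pc = R·M1+t = (-0.02731, +0.10327, +0.89470); u = 837.7·(-0.02731)/0.89470 + 307.3 = 281.7290, v = 848.1·(+0.10327)/0.89470 + 245.5 = 343.3907
M2: Pc = R·M2+t = (+0.01323, -0.10473, +0.86492); u = 837.7·(+0.01323)/0.86492 + 307.3 = 320.1158, v = 848.1·(-0.10473)/0.86492 + 245.5 = 142.8022
M3: Pc = R·M3+t = (-0.19649, -0.14667, +0.87230); u = 837.7·(-0.19649)/0.87230 + 307.3 = 118.6052, v = 848.1·(-0.14667)/0.87230 + 245.5 = 102.9002

c0=(87.18, 303.16) c1=(281.73, 343.39) c2=(320.12, 142.80) c3=(118.61, 102.90)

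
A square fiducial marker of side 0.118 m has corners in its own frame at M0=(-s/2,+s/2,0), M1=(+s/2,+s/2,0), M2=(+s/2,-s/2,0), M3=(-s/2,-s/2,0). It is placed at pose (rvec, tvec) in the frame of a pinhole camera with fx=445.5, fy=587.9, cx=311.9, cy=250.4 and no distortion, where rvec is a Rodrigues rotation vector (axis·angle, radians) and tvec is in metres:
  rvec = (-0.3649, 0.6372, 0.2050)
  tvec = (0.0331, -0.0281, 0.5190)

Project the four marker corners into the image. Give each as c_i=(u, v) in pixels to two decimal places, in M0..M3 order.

Intrinsics K: fx=445.5, fy=587.9, cx=311.9, cy=250.4
Marker side s = 0.118 m; corners in marker frame (Z=0):
  M0 = (-0.0590, +0.0590, 0)
  M1 = (+0.0590, +0.0590, 0)
  M2 = (+0.0590, -0.0590, 0)
  M3 = (-0.0590, -0.0590, 0)
rvec = (-0.3649, 0.6372, 0.2050), |rvec| = θ = 0.76237 rad = 43.680°
Rodrigues: sinθ=0.69063, 1−cosθ=0.27680; R = I + sinθ·[k]× + (1−cosθ)·[k]×²:
    [+0.78662 -0.29645 +0.54162]
    [+0.07498 +0.91657 +0.39278]
    [-0.61287 -0.26836 +0.74322]
t = (0.0331, -0.0281, 0.5190) m
M0: Pc = R·M0+t = (-0.03080, +0.02155, +0.53933); u = 445.5·(-0.03080)/0.53933 + 311.9 = 286.4576, v = 587.9·(+0.02155)/0.53933 + 250.4 = 273.8954
M1: Pc = R·M1+t = (+0.06202, +0.03040, +0.46701); u = 445.5·(+0.06202)/0.46701 + 311.9 = 371.0639, v = 587.9·(+0.03040)/0.46701 + 250.4 = 288.6713
M2: Pc = R·M2+t = (+0.09700, -0.07775, +0.49867); u = 445.5·(+0.09700)/0.49867 + 311.9 = 398.5576, v = 587.9·(-0.07775)/0.49867 + 250.4 = 158.7335
M3: Pc = R·M3+t = (+0.00418, -0.08660, +0.57099); u = 445.5·(+0.00418)/0.57099 + 311.9 = 315.1612, v = 587.9·(-0.08660)/0.57099 + 250.4 = 161.2342

c0=(286.46, 273.90) c1=(371.06, 288.67) c2=(398.56, 158.73) c3=(315.16, 161.23)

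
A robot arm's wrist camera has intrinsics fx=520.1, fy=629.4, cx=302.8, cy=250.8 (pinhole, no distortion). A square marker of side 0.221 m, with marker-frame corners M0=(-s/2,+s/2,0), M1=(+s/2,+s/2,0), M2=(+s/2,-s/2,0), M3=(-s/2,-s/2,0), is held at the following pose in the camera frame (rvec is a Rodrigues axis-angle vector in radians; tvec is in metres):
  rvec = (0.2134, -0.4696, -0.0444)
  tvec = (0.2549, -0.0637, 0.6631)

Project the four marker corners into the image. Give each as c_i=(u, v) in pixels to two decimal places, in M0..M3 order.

Intrinsics K: fx=520.1, fy=629.4, cx=302.8, cy=250.8
Marker side s = 0.221 m; corners in marker frame (Z=0):
  M0 = (-0.1105, +0.1105, 0)
  M1 = (+0.1105, +0.1105, 0)
  M2 = (+0.1105, -0.1105, 0)
  M3 = (-0.1105, -0.1105, 0)
rvec = (0.2134, -0.4696, -0.0444), |rvec| = θ = 0.51772 rad = 29.663°
Rodrigues: sinθ=0.49490, 1−cosθ=0.13105; R = I + sinθ·[k]× + (1−cosθ)·[k]×²:
    [+0.89122 -0.00655 -0.45353]
    [-0.09144 +0.97677 -0.19380]
    [+0.44427 +0.21419 +0.86991]
t = (0.2549, -0.0637, 0.6631) m
M0: Pc = R·M0+t = (+0.15570, +0.05434, +0.63768); u = 520.1·(+0.15570)/0.63768 + 302.8 = 429.7888, v = 629.4·(+0.05434)/0.63768 + 250.8 = 304.4320
M1: Pc = R·M1+t = (+0.35266, +0.03413, +0.73586); u = 520.1·(+0.35266)/0.73586 + 302.8 = 552.0540, v = 629.4·(+0.03413)/0.73586 + 250.8 = 279.9914
M2: Pc = R·M2+t = (+0.35410, -0.18174, +0.68852); u = 520.1·(+0.35410)/0.68852 + 302.8 = 570.2841, v = 629.4·(-0.18174)/0.68852 + 250.8 = 84.6686
M3: Pc = R·M3+t = (+0.15714, -0.16153, +0.59034); u = 520.1·(+0.15714)/0.59034 + 302.8 = 441.2474, v = 629.4·(-0.16153)/0.59034 + 250.8 = 78.5835

c0=(429.79, 304.43) c1=(552.05, 279.99) c2=(570.28, 84.67) c3=(441.25, 78.58)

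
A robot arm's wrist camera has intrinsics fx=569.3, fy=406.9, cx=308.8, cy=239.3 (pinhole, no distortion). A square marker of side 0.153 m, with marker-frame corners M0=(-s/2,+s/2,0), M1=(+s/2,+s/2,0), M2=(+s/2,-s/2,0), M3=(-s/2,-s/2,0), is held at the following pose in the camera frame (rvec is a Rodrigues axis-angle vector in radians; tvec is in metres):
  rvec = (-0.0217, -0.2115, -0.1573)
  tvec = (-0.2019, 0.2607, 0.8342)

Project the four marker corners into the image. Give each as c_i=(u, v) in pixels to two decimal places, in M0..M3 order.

Intrinsics K: fx=569.3, fy=406.9, cx=308.8, cy=239.3
Marker side s = 0.153 m; corners in marker frame (Z=0):
  M0 = (-0.0765, +0.0765, 0)
  M1 = (+0.0765, +0.0765, 0)
  M2 = (+0.0765, -0.0765, 0)
  M3 = (-0.0765, -0.0765, 0)
rvec = (-0.0217, -0.2115, -0.1573), |rvec| = θ = 0.26447 rad = 15.153°
Rodrigues: sinθ=0.26140, 1−cosθ=0.03477; R = I + sinθ·[k]× + (1−cosθ)·[k]×²:
    [+0.96546 +0.15775 -0.20735]
    [-0.15319 +0.98747 +0.03799]
    [+0.21074 -0.00491 +0.97753]
t = (-0.2019, 0.2607, 0.8342) m
M0: Pc = R·M0+t = (-0.26369, +0.34796, +0.81770); u = 569.3·(-0.26369)/0.81770 + 308.8 = 125.2142, v = 406.9·(+0.34796)/0.81770 + 239.3 = 412.4498
M1: Pc = R·M1+t = (-0.11597, +0.32452, +0.84995); u = 569.3·(-0.11597)/0.84995 + 308.8 = 231.1199, v = 406.9·(+0.32452)/0.84995 + 239.3 = 394.6605
M2: Pc = R·M2+t = (-0.14011, +0.17344, +0.85070); u = 569.3·(-0.14011)/0.85070 + 308.8 = 215.0361, v = 406.9·(+0.17344)/0.85070 + 239.3 = 322.2586
M3: Pc = R·M3+t = (-0.28783, +0.19688, +0.81845); u = 569.3·(-0.28783)/0.81845 + 308.8 = 108.5939, v = 406.9·(+0.19688)/0.81845 + 239.3 = 337.1792

c0=(125.21, 412.45) c1=(231.12, 394.66) c2=(215.04, 322.26) c3=(108.59, 337.18)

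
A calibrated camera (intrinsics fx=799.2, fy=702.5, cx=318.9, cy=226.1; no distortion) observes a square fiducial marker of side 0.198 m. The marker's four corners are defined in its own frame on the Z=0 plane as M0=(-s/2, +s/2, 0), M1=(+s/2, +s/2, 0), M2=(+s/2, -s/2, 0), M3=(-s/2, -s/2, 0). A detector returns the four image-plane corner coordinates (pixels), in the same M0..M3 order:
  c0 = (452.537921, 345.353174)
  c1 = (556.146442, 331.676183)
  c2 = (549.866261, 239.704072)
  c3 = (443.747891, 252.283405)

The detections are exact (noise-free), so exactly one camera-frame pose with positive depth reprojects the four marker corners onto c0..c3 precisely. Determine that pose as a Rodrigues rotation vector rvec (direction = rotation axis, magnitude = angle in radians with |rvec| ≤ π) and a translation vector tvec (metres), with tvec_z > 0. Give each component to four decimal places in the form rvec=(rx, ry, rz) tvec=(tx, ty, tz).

Intrinsics K: fx=799.2, fy=702.5, cx=318.9, cy=226.1
Marker side s = 0.198 m; corners in marker frame (Z=0):
  M0 = (-0.0990, +0.0990, 0)
  M1 = (+0.0990, +0.0990, 0)
  M2 = (+0.0990, -0.0990, 0)
  M3 = (-0.0990, -0.0990, 0)
Detected image corners:
  c0 = (452.537921, 345.353174) px
  c1 = (556.146442, 331.676183) px
  c2 = (549.866261, 239.704072) px
  c3 = (443.747891, 252.283405) px
Planar DLT: solve 8×8 A·h = b for H (H[2,2]=1):
  H  [+567.73131 +95.77399 +501.01369]
  H  [-44.03856 +500.98236 +292.73313]
  H  [+0.07629 +0.11540 +1.00000]
B = K⁻¹H; ‖b₁‖=0.689739, ‖b₂‖=0.689739; λ = 2/(‖b₁‖+‖b₂‖) = 1.449825, sign → tz>0 ⇒ λ=+1.449825
r₁ = λ·B[:,0] = (+0.98578,-0.12649,+0.11061); r₂ = λ·B[:,1] = (+0.10698,+0.98008,+0.16731)
r₃ = r₁×r₂ = (-0.12957,-0.15310,+0.97968); SVD([r₁ r₂ r₃]) → R = UVᵀ:
  R  [+0.98578 +0.10698 -0.12957]
  R  [-0.12649 +0.98008 -0.15310]
  R  [+0.11061 +0.16731 +0.97968]
t = (+0.33037, +0.13752, +1.44982) m
tr R = 2.945545; θ = arccos((tr R − 1)/2) = 0.233889 rad = 13.401°
axis k = ((R−Rᵀ)₃₂, (R−Rᵀ)₁₃, (R−Rᵀ)₂₁) / (2 sinθ) = (+0.691235, -0.518166, -0.503686)
rvec = θ·k = (+0.161672, -0.121193, -0.117806)

rvec=(0.1617, -0.1212, -0.1178) tvec=(0.3304, 0.1375, 1.4498)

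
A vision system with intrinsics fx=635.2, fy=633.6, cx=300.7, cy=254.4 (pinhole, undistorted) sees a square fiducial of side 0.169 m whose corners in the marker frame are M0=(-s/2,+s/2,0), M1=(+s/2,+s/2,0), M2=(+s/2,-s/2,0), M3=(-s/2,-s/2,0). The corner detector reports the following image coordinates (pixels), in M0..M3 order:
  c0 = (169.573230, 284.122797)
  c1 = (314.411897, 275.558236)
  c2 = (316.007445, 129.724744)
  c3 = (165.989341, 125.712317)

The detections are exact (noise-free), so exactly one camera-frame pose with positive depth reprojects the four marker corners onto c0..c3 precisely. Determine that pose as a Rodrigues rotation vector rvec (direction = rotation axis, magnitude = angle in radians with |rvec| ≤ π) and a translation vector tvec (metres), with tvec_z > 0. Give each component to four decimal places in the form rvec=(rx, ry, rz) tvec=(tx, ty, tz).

Intrinsics K: fx=635.2, fy=633.6, cx=300.7, cy=254.4
Marker side s = 0.169 m; corners in marker frame (Z=0):
  M0 = (-0.0845, +0.0845, 0)
  M1 = (+0.0845, +0.0845, 0)
  M2 = (+0.0845, -0.0845, 0)
  M3 = (-0.0845, -0.0845, 0)
Detected image corners:
  c0 = (169.573230, 284.122797) px
  c1 = (314.411897, 275.558236) px
  c2 = (316.007445, 129.724744) px
  c3 = (165.989341, 125.712317) px
Planar DLT: solve 8×8 A·h = b for H (H[2,2]=1):
  H  [+990.97429 +54.64589 +244.57037]
  H  [+86.20424 +940.26768 +205.04693]
  H  [+0.49227 +0.20456 +1.00000]
B = K⁻¹H; ‖b₁‖=1.416761, ‖b₂‖=1.416761; λ = 2/(‖b₁‖+‖b₂‖) = 0.705835, sign → tz>0 ⇒ λ=+0.705835
r₁ = λ·B[:,0] = (+0.93668,-0.04348,+0.34746); r₂ = λ·B[:,1] = (-0.00763,+0.98949,+0.14439)
r₃ = r₁×r₂ = (-0.35009,-0.13790,+0.92651); SVD([r₁ r₂ r₃]) → R = UVᵀ:
  R  [+0.93668 -0.00763 -0.35009]
  R  [-0.04348 +0.98949 -0.13790]
  R  [+0.34746 +0.14439 +0.92651]
t = (-0.06237, -0.05498, +0.70584) m
tr R = 2.852687; θ = arccos((tr R − 1)/2) = 0.386210 rad = 22.128°
axis k = ((R−Rᵀ)₃₂, (R−Rᵀ)₁₃, (R−Rᵀ)₂₁) / (2 sinθ) = (+0.374698, -0.925925, -0.047588)
rvec = θ·k = (+0.144712, -0.357601, -0.018379)

rvec=(0.1447, -0.3576, -0.0184) tvec=(-0.0624, -0.0550, 0.7058)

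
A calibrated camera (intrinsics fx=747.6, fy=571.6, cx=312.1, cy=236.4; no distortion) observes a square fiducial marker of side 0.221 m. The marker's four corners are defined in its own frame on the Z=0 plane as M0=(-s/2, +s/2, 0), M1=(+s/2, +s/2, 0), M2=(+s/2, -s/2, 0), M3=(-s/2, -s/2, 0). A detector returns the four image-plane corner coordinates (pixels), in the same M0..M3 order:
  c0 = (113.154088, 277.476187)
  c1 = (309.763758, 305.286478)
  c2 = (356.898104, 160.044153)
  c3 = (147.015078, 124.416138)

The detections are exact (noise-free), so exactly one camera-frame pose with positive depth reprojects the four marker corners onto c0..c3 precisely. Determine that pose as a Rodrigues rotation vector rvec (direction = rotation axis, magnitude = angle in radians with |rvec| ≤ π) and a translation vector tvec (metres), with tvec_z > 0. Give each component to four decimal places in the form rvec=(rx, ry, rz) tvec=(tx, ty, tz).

rvec=(0.2816, -0.1066, 0.2157) tvec=(-0.0851, -0.0233, 0.8023)

Intrinsics K: fx=747.6, fy=571.6, cx=312.1, cy=236.4
Marker side s = 0.221 m; corners in marker frame (Z=0):
  M0 = (-0.1105, +0.1105, 0)
  M1 = (+0.1105, +0.1105, 0)
  M2 = (+0.1105, -0.1105, 0)
  M3 = (-0.1105, -0.1105, 0)
Detected image corners:
  c0 = (113.154088, 277.476187) px
  c1 = (309.763758, 305.286478) px
  c2 = (356.898104, 160.044153) px
  c3 = (147.015078, 124.416138) px
Planar DLT: solve 8×8 A·h = b for H (H[2,2]=1):
  H  [+957.32652 -107.61010 +232.85001]
  H  [+179.14164 +745.85740 +219.80857]
  H  [+0.16724 +0.32883 +1.00000]
B = K⁻¹H; ‖b₁‖=1.246376, ‖b₂‖=1.246376; λ = 2/(‖b₁‖+‖b₂‖) = 0.802326, sign → tz>0 ⇒ λ=+0.802326
r₁ = λ·B[:,0] = (+0.97139,+0.19596,+0.13418); r₂ = λ·B[:,1] = (-0.22563,+0.93781,+0.26383)
r₃ = r₁×r₂ = (-0.07414,-0.28655,+0.95519); SVD([r₁ r₂ r₃]) → R = UVᵀ:
  R  [+0.97139 -0.22563 -0.07414]
  R  [+0.19596 +0.93781 -0.28655]
  R  [+0.13418 +0.26383 +0.95519]
t = (-0.08505, -0.02329, +0.80233) m
tr R = 2.864389; θ = arccos((tr R − 1)/2) = 0.370367 rad = 21.220°
axis k = ((R−Rᵀ)₃₂, (R−Rᵀ)₁₃, (R−Rᵀ)₂₁) / (2 sinθ) = (+0.760287, -0.287768, +0.582369)
rvec = θ·k = (+0.281585, -0.106580, +0.215690)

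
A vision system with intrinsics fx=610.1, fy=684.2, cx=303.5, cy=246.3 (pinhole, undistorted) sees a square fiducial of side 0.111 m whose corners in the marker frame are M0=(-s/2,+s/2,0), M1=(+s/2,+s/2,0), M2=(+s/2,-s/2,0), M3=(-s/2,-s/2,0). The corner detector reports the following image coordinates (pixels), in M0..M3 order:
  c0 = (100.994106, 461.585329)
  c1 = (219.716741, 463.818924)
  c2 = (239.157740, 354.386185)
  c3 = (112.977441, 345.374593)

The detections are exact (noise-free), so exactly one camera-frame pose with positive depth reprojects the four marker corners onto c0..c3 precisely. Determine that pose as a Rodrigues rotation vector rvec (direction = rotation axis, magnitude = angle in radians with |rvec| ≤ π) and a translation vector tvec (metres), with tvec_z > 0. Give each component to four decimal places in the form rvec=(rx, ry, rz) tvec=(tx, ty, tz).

rvec=(0.3822, -0.2670, 0.1645) tvec=(-0.1233, 0.1331, 0.5622)

Intrinsics K: fx=610.1, fy=684.2, cx=303.5, cy=246.3
Marker side s = 0.111 m; corners in marker frame (Z=0):
  M0 = (-0.0555, +0.0555, 0)
  M1 = (+0.0555, +0.0555, 0)
  M2 = (+0.0555, -0.0555, 0)
  M3 = (-0.0555, -0.0555, 0)
Detected image corners:
  c0 = (100.994106, 461.585329) px
  c1 = (219.716741, 463.818924) px
  c2 = (239.157740, 354.386185) px
  c3 = (112.977441, 345.374593) px
Planar DLT: solve 8×8 A·h = b for H (H[2,2]=1):
  H  [+1187.91435 -39.18824 +169.67883]
  H  [+257.07594 +1265.08924 +408.29386]
  H  [+0.51063 +0.61420 +1.00000]
B = K⁻¹H; ‖b₁‖=1.778775, ‖b₂‖=1.778775; λ = 2/(‖b₁‖+‖b₂‖) = 0.562185, sign → tz>0 ⇒ λ=+0.562185
r₁ = λ·B[:,0] = (+0.95182,+0.10789,+0.28707); r₂ = λ·B[:,1] = (-0.20788,+0.91518,+0.34529)
r₃ = r₁×r₂ = (-0.22546,-0.38833,+0.89351); SVD([r₁ r₂ r₃]) → R = UVᵀ:
  R  [+0.95182 -0.20788 -0.22546]
  R  [+0.10789 +0.91518 -0.38833]
  R  [+0.28707 +0.34529 +0.89351]
t = (-0.12331, +0.13310, +0.56218) m
tr R = 2.760512; θ = arccos((tr R − 1)/2) = 0.494394 rad = 28.327°
axis k = ((R−Rᵀ)₃₂, (R−Rᵀ)₁₃, (R−Rᵀ)₂₁) / (2 sinθ) = (+0.773048, -0.540074, +0.332742)
rvec = θ·k = (+0.382190, -0.267010, +0.164506)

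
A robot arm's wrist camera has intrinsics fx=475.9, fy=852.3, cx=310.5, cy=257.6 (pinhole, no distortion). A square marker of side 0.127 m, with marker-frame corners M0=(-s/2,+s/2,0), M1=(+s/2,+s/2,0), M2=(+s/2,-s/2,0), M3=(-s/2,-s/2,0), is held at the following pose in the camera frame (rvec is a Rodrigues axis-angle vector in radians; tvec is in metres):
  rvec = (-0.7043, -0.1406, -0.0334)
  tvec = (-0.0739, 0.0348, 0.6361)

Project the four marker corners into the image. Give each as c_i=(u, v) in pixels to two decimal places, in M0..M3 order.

c0=(203.52, 376.95) c1=(305.71, 376.45) c2=(299.41, 242.05) c3=(209.54, 238.91)

Intrinsics K: fx=475.9, fy=852.3, cx=310.5, cy=257.6
Marker side s = 0.127 m; corners in marker frame (Z=0):
  M0 = (-0.0635, +0.0635, 0)
  M1 = (+0.0635, +0.0635, 0)
  M2 = (+0.0635, -0.0635, 0)
  M3 = (-0.0635, -0.0635, 0)
rvec = (-0.7043, -0.1406, -0.0334), |rvec| = θ = 0.71897 rad = 41.194°
Rodrigues: sinθ=0.65861, 1−cosθ=0.24752; R = I + sinθ·[k]× + (1−cosθ)·[k]×²:
    [+0.99000 +0.07801 -0.11753]
    [+0.01682 +0.76195 +0.64742]
    [+0.14006 -0.64292 +0.75302]
t = (-0.0739, 0.0348, 0.6361) m
M0: Pc = R·M0+t = (-0.13181, +0.08212, +0.58638); u = 475.9·(-0.13181)/0.58638 + 310.5 = 203.5234, v = 852.3·(+0.08212)/0.58638 + 257.6 = 376.9545
M1: Pc = R·M1+t = (-0.00608, +0.08425, +0.60417); u = 475.9·(-0.00608)/0.60417 + 310.5 = 305.7098, v = 852.3·(+0.08425)/0.60417 + 257.6 = 376.4540
M2: Pc = R·M2+t = (-0.01599, -0.01252, +0.68582); u = 475.9·(-0.01599)/0.68582 + 310.5 = 299.4052, v = 852.3·(-0.01252)/0.68582 + 257.6 = 242.0462
M3: Pc = R·M3+t = (-0.14172, -0.01465, +0.66803); u = 475.9·(-0.14172)/0.66803 + 310.5 = 209.5408, v = 852.3·(-0.01465)/0.66803 + 257.6 = 238.9067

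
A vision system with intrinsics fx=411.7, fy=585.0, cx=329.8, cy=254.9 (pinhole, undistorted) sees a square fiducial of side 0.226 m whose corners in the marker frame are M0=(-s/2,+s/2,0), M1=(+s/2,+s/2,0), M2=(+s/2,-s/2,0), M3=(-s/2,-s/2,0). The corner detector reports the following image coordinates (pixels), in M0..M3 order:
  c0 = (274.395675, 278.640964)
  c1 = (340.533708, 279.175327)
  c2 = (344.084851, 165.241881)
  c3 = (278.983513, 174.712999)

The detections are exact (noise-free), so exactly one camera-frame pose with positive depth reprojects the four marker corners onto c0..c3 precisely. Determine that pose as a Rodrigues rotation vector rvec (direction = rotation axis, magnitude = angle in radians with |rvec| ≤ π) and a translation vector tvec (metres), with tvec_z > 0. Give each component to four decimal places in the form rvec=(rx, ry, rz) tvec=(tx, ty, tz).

Intrinsics K: fx=411.7, fy=585.0, cx=329.8, cy=254.9
Marker side s = 0.226 m; corners in marker frame (Z=0):
  M0 = (-0.1130, +0.1130, 0)
  M1 = (+0.1130, +0.1130, 0)
  M2 = (+0.1130, -0.1130, 0)
  M3 = (-0.1130, -0.1130, 0)
Detected image corners:
  c0 = (274.395675, 278.640964) px
  c1 = (340.533708, 279.175327) px
  c2 = (344.084851, 165.241881) px
  c3 = (278.983513, 174.712999) px
Planar DLT: solve 8×8 A·h = b for H (H[2,2]=1):
  H  [+163.32934 -47.62449 +308.00004]
  H  [-112.10689 +459.56669 +223.95953]
  H  [-0.41034 -0.09535 +1.00000]
B = K⁻¹H; ‖b₁‖=0.833536, ‖b₂‖=0.833536; λ = 2/(‖b₁‖+‖b₂‖) = 1.199708, sign → tz>0 ⇒ λ=+1.199708
r₁ = λ·B[:,0] = (+0.87030,-0.01541,-0.49228); r₂ = λ·B[:,1] = (-0.04714,+0.99232,-0.11440)
r₃ = r₁×r₂ = (+0.49026,+0.12276,+0.86289); SVD([r₁ r₂ r₃]) → R = UVᵀ:
  R  [+0.87030 -0.04714 +0.49026]
  R  [-0.01541 +0.99232 +0.12276]
  R  [-0.49228 -0.11440 +0.86289]
t = (-0.06353, -0.06345, +1.19971) m
tr R = 2.725501; θ = arccos((tr R − 1)/2) = 0.530112 rad = 30.373°
axis k = ((R−Rᵀ)₃₂, (R−Rᵀ)₁₃, (R−Rᵀ)₂₁) / (2 sinθ) = (-0.234519, +0.971605, +0.031381)
rvec = θ·k = (-0.124321, +0.515059, +0.016636)

rvec=(-0.1243, 0.5151, 0.0166) tvec=(-0.0635, -0.0635, 1.1997)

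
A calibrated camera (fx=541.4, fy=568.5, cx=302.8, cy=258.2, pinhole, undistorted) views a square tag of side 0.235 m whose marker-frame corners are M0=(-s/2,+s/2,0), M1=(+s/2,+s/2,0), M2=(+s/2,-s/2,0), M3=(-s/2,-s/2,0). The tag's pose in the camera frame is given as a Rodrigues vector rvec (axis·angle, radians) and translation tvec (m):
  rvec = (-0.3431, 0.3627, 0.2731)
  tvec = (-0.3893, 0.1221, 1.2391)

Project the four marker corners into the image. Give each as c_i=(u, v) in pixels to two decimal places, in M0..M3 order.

Intrinsics K: fx=541.4, fy=568.5, cx=302.8, cy=258.2
Marker side s = 0.235 m; corners in marker frame (Z=0):
  M0 = (-0.1175, +0.1175, 0)
  M1 = (+0.1175, +0.1175, 0)
  M2 = (+0.1175, -0.1175, 0)
  M3 = (-0.1175, -0.1175, 0)
rvec = (-0.3431, 0.3627, 0.2731), |rvec| = θ = 0.56908 rad = 32.606°
Rodrigues: sinθ=0.53886, 1−cosθ=0.15760; R = I + sinθ·[k]× + (1−cosθ)·[k]×²:
    [+0.89968 -0.31916 +0.29784]
    [+0.19804 +0.90642 +0.37308]
    [-0.38904 -0.27667 +0.87869]
t = (-0.3893, 0.1221, 1.2391) m
M0: Pc = R·M0+t = (-0.53251, +0.20533, +1.25230); u = 541.4·(-0.53251)/1.25230 + 302.8 = 72.5817, v = 568.5·(+0.20533)/1.25230 + 258.2 = 351.4145
M1: Pc = R·M1+t = (-0.32109, +0.25187, +1.16088); u = 541.4·(-0.32109)/1.16088 + 302.8 = 153.0540, v = 568.5·(+0.25187)/1.16088 + 258.2 = 381.5461
M2: Pc = R·M2+t = (-0.24609, +0.03887, +1.22590); u = 541.4·(-0.24609)/1.22590 + 302.8 = 194.1195, v = 568.5·(+0.03887)/1.22590 + 258.2 = 276.2235
M3: Pc = R·M3+t = (-0.45751, -0.00767, +1.31732); u = 541.4·(-0.45751)/1.31732 + 302.8 = 114.7691, v = 568.5·(-0.00767)/1.31732 + 258.2 = 254.8886

c0=(72.58, 351.41) c1=(153.05, 381.55) c2=(194.12, 276.22) c3=(114.77, 254.89)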